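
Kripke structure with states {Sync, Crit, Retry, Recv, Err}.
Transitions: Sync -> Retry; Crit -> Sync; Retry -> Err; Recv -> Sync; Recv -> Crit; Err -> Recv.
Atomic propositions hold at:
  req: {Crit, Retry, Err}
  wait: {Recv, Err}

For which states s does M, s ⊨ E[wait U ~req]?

Sat(~req) = {Sync, Recv}
E[wait U ~req]: least fixpoint, start Z0 = Sat(~req) = {Sync, Recv}, add states in Sat(wait) with some successor in Z. Z1 = {Sync, Recv, Err}; fixed.
Sat(E[wait U ~req]) = {Sync, Recv, Err}

{Sync, Recv, Err}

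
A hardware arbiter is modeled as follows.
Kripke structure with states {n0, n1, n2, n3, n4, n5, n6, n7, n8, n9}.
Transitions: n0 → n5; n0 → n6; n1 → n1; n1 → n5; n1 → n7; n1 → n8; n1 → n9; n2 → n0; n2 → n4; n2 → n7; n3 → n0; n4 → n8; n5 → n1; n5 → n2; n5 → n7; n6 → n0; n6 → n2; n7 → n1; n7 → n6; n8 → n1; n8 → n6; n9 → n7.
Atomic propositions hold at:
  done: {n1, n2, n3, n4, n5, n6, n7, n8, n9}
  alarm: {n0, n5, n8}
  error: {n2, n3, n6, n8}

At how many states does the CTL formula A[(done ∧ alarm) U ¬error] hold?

6

Sat(done ∧ alarm) = {n5, n8}
Sat(¬error) = {n0, n1, n4, n5, n7, n9}
A[(done ∧ alarm) U ¬error]: least fixpoint, start Z0 = Sat(¬error) = {n0, n1, n4, n5, n7, n9}, add states in Sat(done ∧ alarm) with every successor in Z. Already a fixed point.
Sat(A[(done ∧ alarm) U ¬error]) = {n0, n1, n4, n5, n7, n9}
|Sat(A[(done ∧ alarm) U ¬error])| = |{n0, n1, n4, n5, n7, n9}| = 6.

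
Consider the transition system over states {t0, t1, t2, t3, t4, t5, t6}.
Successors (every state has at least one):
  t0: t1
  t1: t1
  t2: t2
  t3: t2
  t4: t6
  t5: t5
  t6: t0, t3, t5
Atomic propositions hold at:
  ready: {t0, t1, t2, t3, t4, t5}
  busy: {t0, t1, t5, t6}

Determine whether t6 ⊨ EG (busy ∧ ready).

No

Sat(busy ∧ ready) = {t0, t1, t5}
EG (busy ∧ ready): greatest fixpoint, start Z0 = {t0, t1, t5}, keep only states in Sat with some successor in Z. Already a fixed point.
Sat(EG (busy ∧ ready)) = {t0, t1, t5}
t6 ∉ Sat(EG (busy ∧ ready)) = {t0, t1, t5}, so the formula does not hold at t6.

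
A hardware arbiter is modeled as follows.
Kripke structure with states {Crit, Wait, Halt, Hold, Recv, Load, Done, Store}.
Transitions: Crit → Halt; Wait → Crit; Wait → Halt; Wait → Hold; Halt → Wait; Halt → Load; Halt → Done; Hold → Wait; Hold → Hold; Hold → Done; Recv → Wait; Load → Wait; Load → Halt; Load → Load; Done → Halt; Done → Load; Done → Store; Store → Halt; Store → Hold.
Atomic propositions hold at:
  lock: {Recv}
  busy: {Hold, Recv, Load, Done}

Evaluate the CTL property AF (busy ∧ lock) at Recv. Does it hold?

Sat(busy ∧ lock) = {Recv}
AF (busy ∧ lock): least fixpoint, start Z0 = {Recv}, add states with every successor in Z. Already a fixed point.
Sat(AF (busy ∧ lock)) = {Recv}
Recv ∈ Sat(AF (busy ∧ lock)) = {Recv}, so the formula holds at Recv.

Yes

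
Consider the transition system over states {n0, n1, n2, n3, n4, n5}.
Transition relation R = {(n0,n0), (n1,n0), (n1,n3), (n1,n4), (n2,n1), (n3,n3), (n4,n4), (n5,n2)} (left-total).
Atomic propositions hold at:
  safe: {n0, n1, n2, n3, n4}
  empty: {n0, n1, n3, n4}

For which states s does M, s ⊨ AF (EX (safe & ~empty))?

{n5}

Sat(~empty) = {n2, n5}
Sat(safe & ~empty) = {n2}
Sat(EX (safe & ~empty)) = {s : some successor in {n2}} = {n5}
AF (EX (safe & ~empty)): least fixpoint, start Z0 = {n5}, add states with every successor in Z. Already a fixed point.
Sat(AF (EX (safe & ~empty))) = {n5}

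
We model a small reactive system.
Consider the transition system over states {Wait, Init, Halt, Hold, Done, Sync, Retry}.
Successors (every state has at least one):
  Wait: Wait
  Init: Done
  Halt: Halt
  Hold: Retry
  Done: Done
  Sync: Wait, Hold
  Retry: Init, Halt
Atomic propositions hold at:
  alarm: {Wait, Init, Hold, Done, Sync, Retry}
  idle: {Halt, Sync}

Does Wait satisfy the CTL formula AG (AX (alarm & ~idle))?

Yes

Sat(~idle) = {Wait, Init, Hold, Done, Retry}
Sat(alarm & ~idle) = {Wait, Init, Hold, Done, Retry}
Sat(AX (alarm & ~idle)) = {s : every successor in {Wait, Init, Hold, Done, Retry}} = {Wait, Init, Hold, Done, Sync}
AG (AX (alarm & ~idle)): greatest fixpoint, start Z0 = {Wait, Init, Hold, Done, Sync}, keep only states in Sat with every successor in Z. Z1 = {Wait, Init, Done, Sync}; Z2 = {Wait, Init, Done}; fixed.
Sat(AG (AX (alarm & ~idle))) = {Wait, Init, Done}
Wait ∈ Sat(AG (AX (alarm & ~idle))) = {Wait, Init, Done}, so the formula holds at Wait.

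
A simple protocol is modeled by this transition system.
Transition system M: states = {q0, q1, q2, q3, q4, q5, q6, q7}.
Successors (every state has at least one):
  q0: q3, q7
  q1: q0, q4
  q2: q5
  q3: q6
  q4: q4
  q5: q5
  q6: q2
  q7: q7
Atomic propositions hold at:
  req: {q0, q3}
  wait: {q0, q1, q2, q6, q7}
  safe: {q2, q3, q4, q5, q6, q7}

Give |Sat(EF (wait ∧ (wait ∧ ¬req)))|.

Sat(¬req) = {q1, q2, q4, q5, q6, q7}
Sat(wait ∧ ¬req) = {q1, q2, q6, q7}
Sat(wait ∧ (wait ∧ ¬req)) = {q1, q2, q6, q7}
EF (wait ∧ (wait ∧ ¬req)): least fixpoint, start Z0 = {q1, q2, q6, q7}, add states with some successor in Z. Z1 = {q0, q1, q2, q3, q6, q7}; fixed.
Sat(EF (wait ∧ (wait ∧ ¬req))) = {q0, q1, q2, q3, q6, q7}
|Sat(EF (wait ∧ (wait ∧ ¬req)))| = |{q0, q1, q2, q3, q6, q7}| = 6.

6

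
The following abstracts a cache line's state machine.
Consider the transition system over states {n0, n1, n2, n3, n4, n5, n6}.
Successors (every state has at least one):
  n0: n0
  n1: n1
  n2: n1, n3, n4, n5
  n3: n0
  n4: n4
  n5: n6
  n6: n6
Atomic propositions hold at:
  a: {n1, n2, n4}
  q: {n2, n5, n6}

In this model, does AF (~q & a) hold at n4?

Sat(~q) = {n0, n1, n3, n4}
Sat(~q & a) = {n1, n4}
AF (~q & a): least fixpoint, start Z0 = {n1, n4}, add states with every successor in Z. Already a fixed point.
Sat(AF (~q & a)) = {n1, n4}
n4 ∈ Sat(AF (~q & a)) = {n1, n4}, so the formula holds at n4.

Yes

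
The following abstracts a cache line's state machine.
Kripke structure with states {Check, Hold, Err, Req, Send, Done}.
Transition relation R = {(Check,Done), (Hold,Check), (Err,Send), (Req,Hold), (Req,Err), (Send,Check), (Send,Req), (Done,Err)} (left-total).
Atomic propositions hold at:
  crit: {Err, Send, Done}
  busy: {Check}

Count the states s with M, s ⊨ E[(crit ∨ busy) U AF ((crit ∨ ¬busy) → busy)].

Sat(crit ∨ busy) = {Check, Err, Send, Done}
Sat(¬busy) = {Hold, Err, Req, Send, Done}
Sat(crit ∨ ¬busy) = {Hold, Err, Req, Send, Done}
Sat((crit ∨ ¬busy) → busy) = {Check}
AF ((crit ∨ ¬busy) → busy): least fixpoint, start Z0 = {Check}, add states with every successor in Z. Z1 = {Check, Hold}; fixed.
Sat(AF ((crit ∨ ¬busy) → busy)) = {Check, Hold}
E[(crit ∨ busy) U AF ((crit ∨ ¬busy) → busy)]: least fixpoint, start Z0 = Sat(AF ((crit ∨ ¬busy) → busy)) = {Check, Hold}, add states in Sat(crit ∨ busy) with some successor in Z. Z1 = {Check, Hold, Send}; Z2 = {Check, Hold, Err, Send}; Z3 = {Check, Hold, Err, Send, Done}; fixed.
Sat(E[(crit ∨ busy) U AF ((crit ∨ ¬busy) → busy)]) = {Check, Hold, Err, Send, Done}
|Sat(E[(crit ∨ busy) U AF ((crit ∨ ¬busy) → busy)])| = |{Check, Hold, Err, Send, Done}| = 5.

5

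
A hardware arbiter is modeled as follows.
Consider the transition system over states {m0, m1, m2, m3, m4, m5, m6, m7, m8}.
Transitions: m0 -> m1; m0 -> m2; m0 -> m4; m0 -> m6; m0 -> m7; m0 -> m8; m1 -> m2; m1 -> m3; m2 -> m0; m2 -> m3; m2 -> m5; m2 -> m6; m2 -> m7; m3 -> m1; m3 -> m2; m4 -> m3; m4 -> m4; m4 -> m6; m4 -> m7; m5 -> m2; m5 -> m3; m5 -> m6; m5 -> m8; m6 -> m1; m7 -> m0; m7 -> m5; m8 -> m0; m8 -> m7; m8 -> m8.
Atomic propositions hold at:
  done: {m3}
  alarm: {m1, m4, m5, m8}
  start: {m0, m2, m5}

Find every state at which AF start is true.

{m0, m2, m5, m7}

AF start: least fixpoint, start Z0 = {m0, m2, m5}, add states with every successor in Z. Z1 = {m0, m2, m5, m7}; fixed.
Sat(AF start) = {m0, m2, m5, m7}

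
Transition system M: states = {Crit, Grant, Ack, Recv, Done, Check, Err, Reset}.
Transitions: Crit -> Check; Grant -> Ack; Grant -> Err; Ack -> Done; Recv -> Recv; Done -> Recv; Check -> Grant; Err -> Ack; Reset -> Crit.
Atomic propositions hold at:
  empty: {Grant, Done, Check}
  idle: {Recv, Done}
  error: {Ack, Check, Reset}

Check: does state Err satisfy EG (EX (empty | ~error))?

Sat(~error) = {Crit, Grant, Recv, Done, Err}
Sat(empty | ~error) = {Crit, Grant, Recv, Done, Check, Err}
Sat(EX (empty | ~error)) = {s : some successor in {Crit, Grant, Recv, Done, Check, Err}} = {Crit, Grant, Ack, Recv, Done, Check, Reset}
EG (EX (empty | ~error)): greatest fixpoint, start Z0 = {Crit, Grant, Ack, Recv, Done, Check, Reset}, keep only states in Sat with some successor in Z. Already a fixed point.
Sat(EG (EX (empty | ~error))) = {Crit, Grant, Ack, Recv, Done, Check, Reset}
Err ∉ Sat(EG (EX (empty | ~error))) = {Crit, Grant, Ack, Recv, Done, Check, Reset}, so the formula does not hold at Err.

No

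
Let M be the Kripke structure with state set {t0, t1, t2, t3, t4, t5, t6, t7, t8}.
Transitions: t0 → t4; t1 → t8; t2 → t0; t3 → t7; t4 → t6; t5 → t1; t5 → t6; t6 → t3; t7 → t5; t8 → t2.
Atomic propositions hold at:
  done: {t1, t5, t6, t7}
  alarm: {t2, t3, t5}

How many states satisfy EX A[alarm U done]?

5

A[alarm U done]: least fixpoint, start Z0 = Sat(done) = {t1, t5, t6, t7}, add states in Sat(alarm) with every successor in Z. Z1 = {t1, t3, t5, t6, t7}; fixed.
Sat(A[alarm U done]) = {t1, t3, t5, t6, t7}
Sat(EX A[alarm U done]) = {s : some successor in {t1, t3, t5, t6, t7}} = {t3, t4, t5, t6, t7}
|Sat(EX A[alarm U done])| = |{t3, t4, t5, t6, t7}| = 5.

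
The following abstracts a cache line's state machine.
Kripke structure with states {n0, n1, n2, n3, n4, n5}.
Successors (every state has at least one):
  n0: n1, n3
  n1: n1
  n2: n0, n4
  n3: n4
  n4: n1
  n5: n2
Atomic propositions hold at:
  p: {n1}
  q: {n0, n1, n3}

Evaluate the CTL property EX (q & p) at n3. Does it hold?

No

Sat(q & p) = {n1}
Sat(EX (q & p)) = {s : some successor in {n1}} = {n0, n1, n4}
n3 ∉ Sat(EX (q & p)) = {n0, n1, n4}, so the formula does not hold at n3.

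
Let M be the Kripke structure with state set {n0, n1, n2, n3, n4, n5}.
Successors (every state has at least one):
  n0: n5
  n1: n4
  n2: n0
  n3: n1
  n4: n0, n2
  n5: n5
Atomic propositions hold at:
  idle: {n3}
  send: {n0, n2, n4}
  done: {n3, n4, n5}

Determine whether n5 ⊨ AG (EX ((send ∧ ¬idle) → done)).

Sat(¬idle) = {n0, n1, n2, n4, n5}
Sat(send ∧ ¬idle) = {n0, n2, n4}
Sat((send ∧ ¬idle) → done) = {n1, n3, n4, n5}
Sat(EX ((send ∧ ¬idle) → done)) = {s : some successor in {n1, n3, n4, n5}} = {n0, n1, n3, n5}
AG (EX ((send ∧ ¬idle) → done)): greatest fixpoint, start Z0 = {n0, n1, n3, n5}, keep only states in Sat with every successor in Z. Z1 = {n0, n3, n5}; Z2 = {n0, n5}; fixed.
Sat(AG (EX ((send ∧ ¬idle) → done))) = {n0, n5}
n5 ∈ Sat(AG (EX ((send ∧ ¬idle) → done))) = {n0, n5}, so the formula holds at n5.

Yes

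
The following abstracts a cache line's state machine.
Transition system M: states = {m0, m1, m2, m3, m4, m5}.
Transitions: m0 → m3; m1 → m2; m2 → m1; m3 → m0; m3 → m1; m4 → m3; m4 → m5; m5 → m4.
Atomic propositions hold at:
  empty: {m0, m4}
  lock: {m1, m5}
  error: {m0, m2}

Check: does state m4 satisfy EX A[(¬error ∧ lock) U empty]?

Yes

Sat(¬error) = {m1, m3, m4, m5}
Sat(¬error ∧ lock) = {m1, m5}
A[(¬error ∧ lock) U empty]: least fixpoint, start Z0 = Sat(empty) = {m0, m4}, add states in Sat(¬error ∧ lock) with every successor in Z. Z1 = {m0, m4, m5}; fixed.
Sat(A[(¬error ∧ lock) U empty]) = {m0, m4, m5}
Sat(EX A[(¬error ∧ lock) U empty]) = {s : some successor in {m0, m4, m5}} = {m3, m4, m5}
m4 ∈ Sat(EX A[(¬error ∧ lock) U empty]) = {m3, m4, m5}, so the formula holds at m4.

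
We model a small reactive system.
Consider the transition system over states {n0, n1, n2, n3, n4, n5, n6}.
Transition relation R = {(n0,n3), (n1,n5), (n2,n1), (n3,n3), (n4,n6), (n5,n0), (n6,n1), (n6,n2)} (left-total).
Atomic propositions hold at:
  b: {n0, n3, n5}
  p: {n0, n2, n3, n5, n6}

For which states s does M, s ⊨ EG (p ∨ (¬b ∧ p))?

Sat(¬b) = {n1, n2, n4, n6}
Sat(¬b ∧ p) = {n2, n6}
Sat(p ∨ (¬b ∧ p)) = {n0, n2, n3, n5, n6}
EG (p ∨ (¬b ∧ p)): greatest fixpoint, start Z0 = {n0, n2, n3, n5, n6}, keep only states in Sat with some successor in Z. Z1 = {n0, n3, n5, n6}; Z2 = {n0, n3, n5}; fixed.
Sat(EG (p ∨ (¬b ∧ p))) = {n0, n3, n5}

{n0, n3, n5}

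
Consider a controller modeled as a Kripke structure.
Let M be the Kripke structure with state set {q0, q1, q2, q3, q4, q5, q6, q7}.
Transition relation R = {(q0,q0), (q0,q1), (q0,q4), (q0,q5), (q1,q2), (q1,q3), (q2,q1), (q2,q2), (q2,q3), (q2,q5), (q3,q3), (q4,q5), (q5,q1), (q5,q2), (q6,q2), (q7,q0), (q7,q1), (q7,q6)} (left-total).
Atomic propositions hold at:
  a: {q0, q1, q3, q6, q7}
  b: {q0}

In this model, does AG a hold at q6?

No

AG a: greatest fixpoint, start Z0 = {q0, q1, q3, q6, q7}, keep only states in Sat with every successor in Z. Z1 = {q3, q7}; Z2 = {q3}; fixed.
Sat(AG a) = {q3}
q6 ∉ Sat(AG a) = {q3}, so the formula does not hold at q6.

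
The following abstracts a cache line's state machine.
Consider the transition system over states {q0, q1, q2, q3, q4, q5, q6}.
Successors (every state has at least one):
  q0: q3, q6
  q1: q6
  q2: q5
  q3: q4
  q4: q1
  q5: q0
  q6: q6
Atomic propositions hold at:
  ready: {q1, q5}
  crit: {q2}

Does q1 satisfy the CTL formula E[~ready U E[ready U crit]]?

Sat(~ready) = {q0, q2, q3, q4, q6}
E[ready U crit]: least fixpoint, start Z0 = Sat(crit) = {q2}, add states in Sat(ready) with some successor in Z. Already a fixed point.
Sat(E[ready U crit]) = {q2}
E[~ready U E[ready U crit]]: least fixpoint, start Z0 = Sat(E[ready U crit]) = {q2}, add states in Sat(~ready) with some successor in Z. Already a fixed point.
Sat(E[~ready U E[ready U crit]]) = {q2}
q1 ∉ Sat(E[~ready U E[ready U crit]]) = {q2}, so the formula does not hold at q1.

No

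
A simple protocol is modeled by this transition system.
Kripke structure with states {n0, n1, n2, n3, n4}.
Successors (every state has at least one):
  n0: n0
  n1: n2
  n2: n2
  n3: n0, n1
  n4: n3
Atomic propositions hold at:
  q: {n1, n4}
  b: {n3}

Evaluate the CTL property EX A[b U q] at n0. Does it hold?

No

A[b U q]: least fixpoint, start Z0 = Sat(q) = {n1, n4}, add states in Sat(b) with every successor in Z. Already a fixed point.
Sat(A[b U q]) = {n1, n4}
Sat(EX A[b U q]) = {s : some successor in {n1, n4}} = {n3}
n0 ∉ Sat(EX A[b U q]) = {n3}, so the formula does not hold at n0.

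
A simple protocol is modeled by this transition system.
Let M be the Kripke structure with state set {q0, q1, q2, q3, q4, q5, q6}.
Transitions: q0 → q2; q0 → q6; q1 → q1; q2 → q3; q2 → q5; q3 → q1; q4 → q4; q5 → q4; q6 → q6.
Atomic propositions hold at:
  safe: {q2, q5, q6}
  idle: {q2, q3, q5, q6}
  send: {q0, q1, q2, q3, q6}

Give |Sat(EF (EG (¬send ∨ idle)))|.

Sat(¬send) = {q4, q5}
Sat(¬send ∨ idle) = {q2, q3, q4, q5, q6}
EG (¬send ∨ idle): greatest fixpoint, start Z0 = {q2, q3, q4, q5, q6}, keep only states in Sat with some successor in Z. Z1 = {q2, q4, q5, q6}; fixed.
Sat(EG (¬send ∨ idle)) = {q2, q4, q5, q6}
EF (EG (¬send ∨ idle)): least fixpoint, start Z0 = {q2, q4, q5, q6}, add states with some successor in Z. Z1 = {q0, q2, q4, q5, q6}; fixed.
Sat(EF (EG (¬send ∨ idle))) = {q0, q2, q4, q5, q6}
|Sat(EF (EG (¬send ∨ idle)))| = |{q0, q2, q4, q5, q6}| = 5.

5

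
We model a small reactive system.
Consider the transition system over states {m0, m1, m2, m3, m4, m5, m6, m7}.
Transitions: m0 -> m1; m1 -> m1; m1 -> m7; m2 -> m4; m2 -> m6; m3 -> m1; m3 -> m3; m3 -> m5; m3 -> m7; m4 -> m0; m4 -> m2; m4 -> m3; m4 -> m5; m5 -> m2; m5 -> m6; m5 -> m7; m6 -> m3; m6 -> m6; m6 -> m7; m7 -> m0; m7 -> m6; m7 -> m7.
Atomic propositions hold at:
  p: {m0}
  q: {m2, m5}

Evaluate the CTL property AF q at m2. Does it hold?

AF q: least fixpoint, start Z0 = {m2, m5}, add states with every successor in Z. Already a fixed point.
Sat(AF q) = {m2, m5}
m2 ∈ Sat(AF q) = {m2, m5}, so the formula holds at m2.

Yes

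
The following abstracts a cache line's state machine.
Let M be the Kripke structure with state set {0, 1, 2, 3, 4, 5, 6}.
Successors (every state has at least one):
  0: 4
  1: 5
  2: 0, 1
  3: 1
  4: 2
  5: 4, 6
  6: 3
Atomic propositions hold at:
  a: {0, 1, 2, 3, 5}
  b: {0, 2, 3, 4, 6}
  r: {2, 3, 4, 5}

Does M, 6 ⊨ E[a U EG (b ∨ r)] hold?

Sat(b ∨ r) = {0, 2, 3, 4, 5, 6}
EG (b ∨ r): greatest fixpoint, start Z0 = {0, 2, 3, 4, 5, 6}, keep only states in Sat with some successor in Z. Z1 = {0, 2, 4, 5, 6}; Z2 = {0, 2, 4, 5}; fixed.
Sat(EG (b ∨ r)) = {0, 2, 4, 5}
E[a U EG (b ∨ r)]: least fixpoint, start Z0 = Sat(EG (b ∨ r)) = {0, 2, 4, 5}, add states in Sat(a) with some successor in Z. Z1 = {0, 1, 2, 4, 5}; Z2 = {0, 1, 2, 3, 4, 5}; fixed.
Sat(E[a U EG (b ∨ r)]) = {0, 1, 2, 3, 4, 5}
6 ∉ Sat(E[a U EG (b ∨ r)]) = {0, 1, 2, 3, 4, 5}, so the formula does not hold at 6.

No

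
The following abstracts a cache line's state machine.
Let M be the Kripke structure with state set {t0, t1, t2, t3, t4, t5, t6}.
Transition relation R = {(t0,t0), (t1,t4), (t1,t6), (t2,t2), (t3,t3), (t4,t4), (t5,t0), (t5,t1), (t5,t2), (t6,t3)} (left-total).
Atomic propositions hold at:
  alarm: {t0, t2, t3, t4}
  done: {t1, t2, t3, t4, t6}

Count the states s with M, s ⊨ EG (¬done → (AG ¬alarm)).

5

Sat(¬done) = {t0, t5}
Sat(¬alarm) = {t1, t5, t6}
AG ¬alarm: greatest fixpoint, start Z0 = {t1, t5, t6}, keep only states in Sat with every successor in Z. Z1 = ∅; fixed.
Sat(AG ¬alarm) = ∅
Sat(¬done → (AG ¬alarm)) = {t1, t2, t3, t4, t6}
EG (¬done → (AG ¬alarm)): greatest fixpoint, start Z0 = {t1, t2, t3, t4, t6}, keep only states in Sat with some successor in Z. Already a fixed point.
Sat(EG (¬done → (AG ¬alarm))) = {t1, t2, t3, t4, t6}
|Sat(EG (¬done → (AG ¬alarm)))| = |{t1, t2, t3, t4, t6}| = 5.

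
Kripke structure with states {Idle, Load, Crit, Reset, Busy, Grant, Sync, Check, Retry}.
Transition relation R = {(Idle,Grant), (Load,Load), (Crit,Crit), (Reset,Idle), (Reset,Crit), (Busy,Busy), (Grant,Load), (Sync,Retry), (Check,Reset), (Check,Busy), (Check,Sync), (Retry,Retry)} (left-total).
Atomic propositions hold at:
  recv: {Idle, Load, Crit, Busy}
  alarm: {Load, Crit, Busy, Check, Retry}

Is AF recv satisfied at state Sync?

No

AF recv: least fixpoint, start Z0 = {Idle, Load, Crit, Busy}, add states with every successor in Z. Z1 = {Idle, Load, Crit, Reset, Busy, Grant}; fixed.
Sat(AF recv) = {Idle, Load, Crit, Reset, Busy, Grant}
Sync ∉ Sat(AF recv) = {Idle, Load, Crit, Reset, Busy, Grant}, so the formula does not hold at Sync.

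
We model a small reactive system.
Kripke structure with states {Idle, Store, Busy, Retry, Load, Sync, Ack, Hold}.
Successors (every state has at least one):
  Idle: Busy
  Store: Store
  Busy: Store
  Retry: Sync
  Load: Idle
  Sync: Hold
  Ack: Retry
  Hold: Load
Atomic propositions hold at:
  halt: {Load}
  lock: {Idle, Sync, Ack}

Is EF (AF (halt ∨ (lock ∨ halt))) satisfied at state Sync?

Sat(lock ∨ halt) = {Idle, Load, Sync, Ack}
Sat(halt ∨ (lock ∨ halt)) = {Idle, Load, Sync, Ack}
AF (halt ∨ (lock ∨ halt)): least fixpoint, start Z0 = {Idle, Load, Sync, Ack}, add states with every successor in Z. Z1 = {Idle, Retry, Load, Sync, Ack, Hold}; fixed.
Sat(AF (halt ∨ (lock ∨ halt))) = {Idle, Retry, Load, Sync, Ack, Hold}
EF (AF (halt ∨ (lock ∨ halt))): least fixpoint, start Z0 = {Idle, Retry, Load, Sync, Ack, Hold}, add states with some successor in Z. Already a fixed point.
Sat(EF (AF (halt ∨ (lock ∨ halt)))) = {Idle, Retry, Load, Sync, Ack, Hold}
Sync ∈ Sat(EF (AF (halt ∨ (lock ∨ halt)))) = {Idle, Retry, Load, Sync, Ack, Hold}, so the formula holds at Sync.

Yes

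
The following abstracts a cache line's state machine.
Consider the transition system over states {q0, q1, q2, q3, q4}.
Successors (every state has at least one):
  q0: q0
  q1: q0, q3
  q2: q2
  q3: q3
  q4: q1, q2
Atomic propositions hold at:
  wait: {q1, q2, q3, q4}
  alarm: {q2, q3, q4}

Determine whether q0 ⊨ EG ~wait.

Sat(~wait) = {q0}
EG ~wait: greatest fixpoint, start Z0 = {q0}, keep only states in Sat with some successor in Z. Already a fixed point.
Sat(EG ~wait) = {q0}
q0 ∈ Sat(EG ~wait) = {q0}, so the formula holds at q0.

Yes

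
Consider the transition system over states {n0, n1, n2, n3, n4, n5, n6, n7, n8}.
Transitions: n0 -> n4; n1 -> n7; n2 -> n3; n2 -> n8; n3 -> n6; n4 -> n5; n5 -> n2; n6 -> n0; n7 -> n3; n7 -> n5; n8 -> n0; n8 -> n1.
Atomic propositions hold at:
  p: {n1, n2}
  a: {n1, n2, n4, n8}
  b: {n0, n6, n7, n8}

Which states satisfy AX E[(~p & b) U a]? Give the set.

Sat(~p) = {n0, n3, n4, n5, n6, n7, n8}
Sat(~p & b) = {n0, n6, n7, n8}
E[(~p & b) U a]: least fixpoint, start Z0 = Sat(a) = {n1, n2, n4, n8}, add states in Sat(~p & b) with some successor in Z. Z1 = {n0, n1, n2, n4, n8}; Z2 = {n0, n1, n2, n4, n6, n8}; fixed.
Sat(E[(~p & b) U a]) = {n0, n1, n2, n4, n6, n8}
Sat(AX E[(~p & b) U a]) = {s : every successor in {n0, n1, n2, n4, n6, n8}} = {n0, n3, n5, n6, n8}

{n0, n3, n5, n6, n8}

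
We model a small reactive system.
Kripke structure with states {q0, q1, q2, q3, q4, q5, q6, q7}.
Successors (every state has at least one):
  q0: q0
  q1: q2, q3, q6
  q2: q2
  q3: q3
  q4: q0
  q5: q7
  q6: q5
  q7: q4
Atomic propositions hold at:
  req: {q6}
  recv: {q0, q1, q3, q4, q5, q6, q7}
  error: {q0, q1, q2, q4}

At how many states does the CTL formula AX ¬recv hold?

Sat(¬recv) = {q2}
Sat(AX ¬recv) = {s : every successor in {q2}} = {q2}
|Sat(AX ¬recv)| = |{q2}| = 1.

1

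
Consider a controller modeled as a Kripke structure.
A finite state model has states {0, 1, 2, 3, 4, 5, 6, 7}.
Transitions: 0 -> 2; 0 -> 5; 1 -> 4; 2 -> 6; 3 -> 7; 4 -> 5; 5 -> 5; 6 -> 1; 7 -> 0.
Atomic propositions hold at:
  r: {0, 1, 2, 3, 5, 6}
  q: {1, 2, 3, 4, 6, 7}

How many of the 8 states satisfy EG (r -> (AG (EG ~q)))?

2

Sat(~q) = {0, 5}
EG ~q: greatest fixpoint, start Z0 = {0, 5}, keep only states in Sat with some successor in Z. Already a fixed point.
Sat(EG ~q) = {0, 5}
AG (EG ~q): greatest fixpoint, start Z0 = {0, 5}, keep only states in Sat with every successor in Z. Z1 = {5}; fixed.
Sat(AG (EG ~q)) = {5}
Sat(r -> (AG (EG ~q))) = {4, 5, 7}
EG (r -> (AG (EG ~q))): greatest fixpoint, start Z0 = {4, 5, 7}, keep only states in Sat with some successor in Z. Z1 = {4, 5}; fixed.
Sat(EG (r -> (AG (EG ~q)))) = {4, 5}
|Sat(EG (r -> (AG (EG ~q))))| = |{4, 5}| = 2.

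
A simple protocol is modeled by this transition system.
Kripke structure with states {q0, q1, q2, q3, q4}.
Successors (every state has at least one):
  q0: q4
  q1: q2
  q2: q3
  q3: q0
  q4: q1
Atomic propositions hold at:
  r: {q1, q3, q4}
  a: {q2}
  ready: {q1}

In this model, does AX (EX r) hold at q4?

No

Sat(EX r) = {s : some successor in {q1, q3, q4}} = {q0, q2, q4}
Sat(AX (EX r)) = {s : every successor in {q0, q2, q4}} = {q0, q1, q3}
q4 ∉ Sat(AX (EX r)) = {q0, q1, q3}, so the formula does not hold at q4.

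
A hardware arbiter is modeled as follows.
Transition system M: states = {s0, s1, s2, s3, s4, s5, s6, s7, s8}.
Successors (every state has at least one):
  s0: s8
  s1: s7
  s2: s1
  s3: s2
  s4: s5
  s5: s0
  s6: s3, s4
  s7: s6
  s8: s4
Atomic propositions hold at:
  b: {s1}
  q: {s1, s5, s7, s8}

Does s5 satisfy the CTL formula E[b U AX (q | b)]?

No

Sat(q | b) = {s1, s5, s7, s8}
Sat(AX (q | b)) = {s : every successor in {s1, s5, s7, s8}} = {s0, s1, s2, s4}
E[b U AX (q | b)]: least fixpoint, start Z0 = Sat(AX (q | b)) = {s0, s1, s2, s4}, add states in Sat(b) with some successor in Z. Already a fixed point.
Sat(E[b U AX (q | b)]) = {s0, s1, s2, s4}
s5 ∉ Sat(E[b U AX (q | b)]) = {s0, s1, s2, s4}, so the formula does not hold at s5.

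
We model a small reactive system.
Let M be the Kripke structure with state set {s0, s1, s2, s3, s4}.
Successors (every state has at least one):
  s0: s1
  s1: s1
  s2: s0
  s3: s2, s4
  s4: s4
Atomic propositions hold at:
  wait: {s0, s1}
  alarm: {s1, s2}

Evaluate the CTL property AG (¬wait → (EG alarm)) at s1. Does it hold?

Yes

Sat(¬wait) = {s2, s3, s4}
EG alarm: greatest fixpoint, start Z0 = {s1, s2}, keep only states in Sat with some successor in Z. Z1 = {s1}; fixed.
Sat(EG alarm) = {s1}
Sat(¬wait → (EG alarm)) = {s0, s1}
AG (¬wait → (EG alarm)): greatest fixpoint, start Z0 = {s0, s1}, keep only states in Sat with every successor in Z. Already a fixed point.
Sat(AG (¬wait → (EG alarm))) = {s0, s1}
s1 ∈ Sat(AG (¬wait → (EG alarm))) = {s0, s1}, so the formula holds at s1.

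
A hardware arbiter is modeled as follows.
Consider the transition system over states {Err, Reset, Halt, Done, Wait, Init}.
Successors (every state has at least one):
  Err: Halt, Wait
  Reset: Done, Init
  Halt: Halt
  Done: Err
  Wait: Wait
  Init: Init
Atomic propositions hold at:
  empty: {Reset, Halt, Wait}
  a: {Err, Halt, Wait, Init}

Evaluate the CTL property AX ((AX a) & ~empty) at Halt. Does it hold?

Sat(AX a) = {s : every successor in {Err, Halt, Wait, Init}} = {Err, Halt, Done, Wait, Init}
Sat(~empty) = {Err, Done, Init}
Sat((AX a) & ~empty) = {Err, Done, Init}
Sat(AX ((AX a) & ~empty)) = {s : every successor in {Err, Done, Init}} = {Reset, Done, Init}
Halt ∉ Sat(AX ((AX a) & ~empty)) = {Reset, Done, Init}, so the formula does not hold at Halt.

No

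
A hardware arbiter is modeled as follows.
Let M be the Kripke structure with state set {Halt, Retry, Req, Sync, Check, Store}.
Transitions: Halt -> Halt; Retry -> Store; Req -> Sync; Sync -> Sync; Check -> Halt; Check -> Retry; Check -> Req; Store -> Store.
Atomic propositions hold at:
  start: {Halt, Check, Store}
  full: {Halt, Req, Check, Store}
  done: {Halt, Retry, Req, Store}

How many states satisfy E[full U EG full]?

3

EG full: greatest fixpoint, start Z0 = {Halt, Req, Check, Store}, keep only states in Sat with some successor in Z. Z1 = {Halt, Check, Store}; fixed.
Sat(EG full) = {Halt, Check, Store}
E[full U EG full]: least fixpoint, start Z0 = Sat(EG full) = {Halt, Check, Store}, add states in Sat(full) with some successor in Z. Already a fixed point.
Sat(E[full U EG full]) = {Halt, Check, Store}
|Sat(E[full U EG full])| = |{Halt, Check, Store}| = 3.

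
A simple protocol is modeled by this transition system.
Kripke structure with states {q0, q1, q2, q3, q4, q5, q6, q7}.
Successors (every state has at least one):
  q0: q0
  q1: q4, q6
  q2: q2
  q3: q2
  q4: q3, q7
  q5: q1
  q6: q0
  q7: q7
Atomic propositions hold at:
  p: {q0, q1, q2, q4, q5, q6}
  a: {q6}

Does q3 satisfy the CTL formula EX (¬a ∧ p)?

Yes

Sat(¬a) = {q0, q1, q2, q3, q4, q5, q7}
Sat(¬a ∧ p) = {q0, q1, q2, q4, q5}
Sat(EX (¬a ∧ p)) = {s : some successor in {q0, q1, q2, q4, q5}} = {q0, q1, q2, q3, q5, q6}
q3 ∈ Sat(EX (¬a ∧ p)) = {q0, q1, q2, q3, q5, q6}, so the formula holds at q3.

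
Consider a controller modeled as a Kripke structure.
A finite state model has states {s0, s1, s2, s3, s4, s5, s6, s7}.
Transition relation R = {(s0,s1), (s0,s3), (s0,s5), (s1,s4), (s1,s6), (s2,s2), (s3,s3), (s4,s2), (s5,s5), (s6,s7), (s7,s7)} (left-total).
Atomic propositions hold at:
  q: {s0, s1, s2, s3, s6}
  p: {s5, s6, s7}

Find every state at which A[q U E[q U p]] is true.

{s0, s1, s5, s6, s7}

E[q U p]: least fixpoint, start Z0 = Sat(p) = {s5, s6, s7}, add states in Sat(q) with some successor in Z. Z1 = {s0, s1, s5, s6, s7}; fixed.
Sat(E[q U p]) = {s0, s1, s5, s6, s7}
A[q U E[q U p]]: least fixpoint, start Z0 = Sat(E[q U p]) = {s0, s1, s5, s6, s7}, add states in Sat(q) with every successor in Z. Already a fixed point.
Sat(A[q U E[q U p]]) = {s0, s1, s5, s6, s7}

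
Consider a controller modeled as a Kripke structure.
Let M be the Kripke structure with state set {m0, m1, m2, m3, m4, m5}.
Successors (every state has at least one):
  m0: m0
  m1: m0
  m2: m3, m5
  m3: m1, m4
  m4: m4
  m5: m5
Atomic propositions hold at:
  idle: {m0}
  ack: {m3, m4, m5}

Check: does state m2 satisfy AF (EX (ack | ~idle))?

Yes

Sat(~idle) = {m1, m2, m3, m4, m5}
Sat(ack | ~idle) = {m1, m2, m3, m4, m5}
Sat(EX (ack | ~idle)) = {s : some successor in {m1, m2, m3, m4, m5}} = {m2, m3, m4, m5}
AF (EX (ack | ~idle)): least fixpoint, start Z0 = {m2, m3, m4, m5}, add states with every successor in Z. Already a fixed point.
Sat(AF (EX (ack | ~idle))) = {m2, m3, m4, m5}
m2 ∈ Sat(AF (EX (ack | ~idle))) = {m2, m3, m4, m5}, so the formula holds at m2.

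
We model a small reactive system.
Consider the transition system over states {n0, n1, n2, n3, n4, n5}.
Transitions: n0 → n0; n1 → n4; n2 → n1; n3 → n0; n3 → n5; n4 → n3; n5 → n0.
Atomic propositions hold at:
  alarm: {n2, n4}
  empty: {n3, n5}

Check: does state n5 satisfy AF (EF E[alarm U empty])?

E[alarm U empty]: least fixpoint, start Z0 = Sat(empty) = {n3, n5}, add states in Sat(alarm) with some successor in Z. Z1 = {n3, n4, n5}; fixed.
Sat(E[alarm U empty]) = {n3, n4, n5}
EF E[alarm U empty]: least fixpoint, start Z0 = {n3, n4, n5}, add states with some successor in Z. Z1 = {n1, n3, n4, n5}; Z2 = {n1, n2, n3, n4, n5}; fixed.
Sat(EF E[alarm U empty]) = {n1, n2, n3, n4, n5}
AF (EF E[alarm U empty]): least fixpoint, start Z0 = {n1, n2, n3, n4, n5}, add states with every successor in Z. Already a fixed point.
Sat(AF (EF E[alarm U empty])) = {n1, n2, n3, n4, n5}
n5 ∈ Sat(AF (EF E[alarm U empty])) = {n1, n2, n3, n4, n5}, so the formula holds at n5.

Yes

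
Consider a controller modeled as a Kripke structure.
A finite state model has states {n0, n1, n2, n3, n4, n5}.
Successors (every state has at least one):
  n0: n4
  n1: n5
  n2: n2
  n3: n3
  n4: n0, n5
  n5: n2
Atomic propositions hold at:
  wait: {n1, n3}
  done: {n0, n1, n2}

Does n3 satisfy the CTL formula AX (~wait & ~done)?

Sat(~wait) = {n0, n2, n4, n5}
Sat(~done) = {n3, n4, n5}
Sat(~wait & ~done) = {n4, n5}
Sat(AX (~wait & ~done)) = {s : every successor in {n4, n5}} = {n0, n1}
n3 ∉ Sat(AX (~wait & ~done)) = {n0, n1}, so the formula does not hold at n3.

No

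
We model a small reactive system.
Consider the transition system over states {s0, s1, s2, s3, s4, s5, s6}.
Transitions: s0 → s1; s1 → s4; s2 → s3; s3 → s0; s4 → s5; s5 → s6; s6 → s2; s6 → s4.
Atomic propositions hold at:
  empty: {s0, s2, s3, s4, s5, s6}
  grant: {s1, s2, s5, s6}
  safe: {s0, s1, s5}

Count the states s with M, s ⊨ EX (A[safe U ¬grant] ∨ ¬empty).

Sat(¬grant) = {s0, s3, s4}
A[safe U ¬grant]: least fixpoint, start Z0 = Sat(¬grant) = {s0, s3, s4}, add states in Sat(safe) with every successor in Z. Z1 = {s0, s1, s3, s4}; fixed.
Sat(A[safe U ¬grant]) = {s0, s1, s3, s4}
Sat(¬empty) = {s1}
Sat(A[safe U ¬grant] ∨ ¬empty) = {s0, s1, s3, s4}
Sat(EX (A[safe U ¬grant] ∨ ¬empty)) = {s : some successor in {s0, s1, s3, s4}} = {s0, s1, s2, s3, s6}
|Sat(EX (A[safe U ¬grant] ∨ ¬empty))| = |{s0, s1, s2, s3, s6}| = 5.

5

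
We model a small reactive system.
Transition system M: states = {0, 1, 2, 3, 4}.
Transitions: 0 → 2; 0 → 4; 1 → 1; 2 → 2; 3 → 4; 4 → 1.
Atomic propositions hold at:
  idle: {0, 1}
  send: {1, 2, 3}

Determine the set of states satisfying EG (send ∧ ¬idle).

Sat(¬idle) = {2, 3, 4}
Sat(send ∧ ¬idle) = {2, 3}
EG (send ∧ ¬idle): greatest fixpoint, start Z0 = {2, 3}, keep only states in Sat with some successor in Z. Z1 = {2}; fixed.
Sat(EG (send ∧ ¬idle)) = {2}

{2}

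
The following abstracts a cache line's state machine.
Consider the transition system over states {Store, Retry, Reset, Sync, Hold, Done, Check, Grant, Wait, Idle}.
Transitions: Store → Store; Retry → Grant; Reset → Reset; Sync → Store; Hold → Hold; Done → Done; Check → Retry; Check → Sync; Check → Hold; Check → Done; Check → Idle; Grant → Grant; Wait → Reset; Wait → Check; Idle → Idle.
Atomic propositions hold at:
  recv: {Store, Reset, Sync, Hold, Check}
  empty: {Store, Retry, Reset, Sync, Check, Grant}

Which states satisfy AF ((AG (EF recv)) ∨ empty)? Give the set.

EF recv: least fixpoint, start Z0 = {Store, Reset, Sync, Hold, Check}, add states with some successor in Z. Z1 = {Store, Reset, Sync, Hold, Check, Wait}; fixed.
Sat(EF recv) = {Store, Reset, Sync, Hold, Check, Wait}
AG (EF recv): greatest fixpoint, start Z0 = {Store, Reset, Sync, Hold, Check, Wait}, keep only states in Sat with every successor in Z. Z1 = {Store, Reset, Sync, Hold, Wait}; Z2 = {Store, Reset, Sync, Hold}; fixed.
Sat(AG (EF recv)) = {Store, Reset, Sync, Hold}
Sat((AG (EF recv)) ∨ empty) = {Store, Retry, Reset, Sync, Hold, Check, Grant}
AF ((AG (EF recv)) ∨ empty): least fixpoint, start Z0 = {Store, Retry, Reset, Sync, Hold, Check, Grant}, add states with every successor in Z. Z1 = {Store, Retry, Reset, Sync, Hold, Check, Grant, Wait}; fixed.
Sat(AF ((AG (EF recv)) ∨ empty)) = {Store, Retry, Reset, Sync, Hold, Check, Grant, Wait}

{Store, Retry, Reset, Sync, Hold, Check, Grant, Wait}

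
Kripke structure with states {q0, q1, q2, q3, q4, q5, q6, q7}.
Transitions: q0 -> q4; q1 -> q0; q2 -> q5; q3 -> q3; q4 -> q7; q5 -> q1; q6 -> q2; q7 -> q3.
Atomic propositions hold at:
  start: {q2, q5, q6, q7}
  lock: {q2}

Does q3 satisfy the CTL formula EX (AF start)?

AF start: least fixpoint, start Z0 = {q2, q5, q6, q7}, add states with every successor in Z. Z1 = {q2, q4, q5, q6, q7}; Z2 = {q0, q2, q4, q5, q6, q7}; Z3 = {q0, q1, q2, q4, q5, q6, q7}; fixed.
Sat(AF start) = {q0, q1, q2, q4, q5, q6, q7}
Sat(EX (AF start)) = {s : some successor in {q0, q1, q2, q4, q5, q6, q7}} = {q0, q1, q2, q4, q5, q6}
q3 ∉ Sat(EX (AF start)) = {q0, q1, q2, q4, q5, q6}, so the formula does not hold at q3.

No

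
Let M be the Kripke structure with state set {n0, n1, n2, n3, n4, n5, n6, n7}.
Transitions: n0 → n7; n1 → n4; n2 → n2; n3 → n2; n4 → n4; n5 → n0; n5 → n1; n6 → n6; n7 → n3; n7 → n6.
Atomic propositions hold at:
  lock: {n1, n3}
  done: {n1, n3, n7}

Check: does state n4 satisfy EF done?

No

EF done: least fixpoint, start Z0 = {n1, n3, n7}, add states with some successor in Z. Z1 = {n0, n1, n3, n5, n7}; fixed.
Sat(EF done) = {n0, n1, n3, n5, n7}
n4 ∉ Sat(EF done) = {n0, n1, n3, n5, n7}, so the formula does not hold at n4.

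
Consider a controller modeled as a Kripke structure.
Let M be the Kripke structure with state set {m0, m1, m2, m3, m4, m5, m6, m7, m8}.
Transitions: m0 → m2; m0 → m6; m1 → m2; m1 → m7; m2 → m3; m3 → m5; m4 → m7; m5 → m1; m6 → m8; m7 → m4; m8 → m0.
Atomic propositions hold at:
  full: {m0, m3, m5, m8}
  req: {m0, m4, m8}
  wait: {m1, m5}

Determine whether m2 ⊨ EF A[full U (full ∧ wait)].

Yes

Sat(full ∧ wait) = {m5}
A[full U (full ∧ wait)]: least fixpoint, start Z0 = Sat((full ∧ wait)) = {m5}, add states in Sat(full) with every successor in Z. Z1 = {m3, m5}; fixed.
Sat(A[full U (full ∧ wait)]) = {m3, m5}
EF A[full U (full ∧ wait)]: least fixpoint, start Z0 = {m3, m5}, add states with some successor in Z. Z1 = {m2, m3, m5}; Z2 = {m0, m1, m2, m3, m5}; Z3 = {m0, m1, m2, m3, m5, m8}; Z4 = {m0, m1, m2, m3, m5, m6, m8}; fixed.
Sat(EF A[full U (full ∧ wait)]) = {m0, m1, m2, m3, m5, m6, m8}
m2 ∈ Sat(EF A[full U (full ∧ wait)]) = {m0, m1, m2, m3, m5, m6, m8}, so the formula holds at m2.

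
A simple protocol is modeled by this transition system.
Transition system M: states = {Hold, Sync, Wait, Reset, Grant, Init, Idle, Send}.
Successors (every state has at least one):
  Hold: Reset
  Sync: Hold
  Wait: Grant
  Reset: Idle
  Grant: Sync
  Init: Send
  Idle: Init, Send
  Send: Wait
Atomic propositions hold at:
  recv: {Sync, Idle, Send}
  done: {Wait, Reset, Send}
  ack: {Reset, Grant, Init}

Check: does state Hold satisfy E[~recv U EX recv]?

Sat(~recv) = {Hold, Wait, Reset, Grant, Init}
Sat(EX recv) = {s : some successor in {Sync, Idle, Send}} = {Reset, Grant, Init, Idle}
E[~recv U EX recv]: least fixpoint, start Z0 = Sat(EX recv) = {Reset, Grant, Init, Idle}, add states in Sat(~recv) with some successor in Z. Z1 = {Hold, Wait, Reset, Grant, Init, Idle}; fixed.
Sat(E[~recv U EX recv]) = {Hold, Wait, Reset, Grant, Init, Idle}
Hold ∈ Sat(E[~recv U EX recv]) = {Hold, Wait, Reset, Grant, Init, Idle}, so the formula holds at Hold.

Yes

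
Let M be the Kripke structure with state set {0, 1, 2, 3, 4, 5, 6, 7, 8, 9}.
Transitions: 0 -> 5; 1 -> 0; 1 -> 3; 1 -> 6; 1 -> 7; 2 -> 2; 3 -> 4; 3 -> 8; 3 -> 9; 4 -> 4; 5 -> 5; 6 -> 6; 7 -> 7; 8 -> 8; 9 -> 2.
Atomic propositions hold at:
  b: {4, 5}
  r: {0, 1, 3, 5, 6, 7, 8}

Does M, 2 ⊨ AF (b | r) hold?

Sat(b | r) = {0, 1, 3, 4, 5, 6, 7, 8}
AF (b | r): least fixpoint, start Z0 = {0, 1, 3, 4, 5, 6, 7, 8}, add states with every successor in Z. Already a fixed point.
Sat(AF (b | r)) = {0, 1, 3, 4, 5, 6, 7, 8}
2 ∉ Sat(AF (b | r)) = {0, 1, 3, 4, 5, 6, 7, 8}, so the formula does not hold at 2.

No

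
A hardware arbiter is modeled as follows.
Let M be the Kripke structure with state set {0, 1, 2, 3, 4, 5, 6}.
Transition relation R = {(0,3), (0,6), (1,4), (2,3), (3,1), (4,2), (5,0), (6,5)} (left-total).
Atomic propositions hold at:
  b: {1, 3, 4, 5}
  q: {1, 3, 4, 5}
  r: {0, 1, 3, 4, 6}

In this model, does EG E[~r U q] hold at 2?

Yes

Sat(~r) = {2, 5}
E[~r U q]: least fixpoint, start Z0 = Sat(q) = {1, 3, 4, 5}, add states in Sat(~r) with some successor in Z. Z1 = {1, 2, 3, 4, 5}; fixed.
Sat(E[~r U q]) = {1, 2, 3, 4, 5}
EG E[~r U q]: greatest fixpoint, start Z0 = {1, 2, 3, 4, 5}, keep only states in Sat with some successor in Z. Z1 = {1, 2, 3, 4}; fixed.
Sat(EG E[~r U q]) = {1, 2, 3, 4}
2 ∈ Sat(EG E[~r U q]) = {1, 2, 3, 4}, so the formula holds at 2.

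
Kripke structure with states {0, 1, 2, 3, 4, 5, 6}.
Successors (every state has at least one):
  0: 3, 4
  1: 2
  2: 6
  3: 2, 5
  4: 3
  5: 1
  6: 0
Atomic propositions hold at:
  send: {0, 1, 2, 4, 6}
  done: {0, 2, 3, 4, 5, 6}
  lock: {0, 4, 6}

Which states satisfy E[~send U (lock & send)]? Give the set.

Sat(~send) = {3, 5}
Sat(lock & send) = {0, 4, 6}
E[~send U (lock & send)]: least fixpoint, start Z0 = Sat((lock & send)) = {0, 4, 6}, add states in Sat(~send) with some successor in Z. Already a fixed point.
Sat(E[~send U (lock & send)]) = {0, 4, 6}

{0, 4, 6}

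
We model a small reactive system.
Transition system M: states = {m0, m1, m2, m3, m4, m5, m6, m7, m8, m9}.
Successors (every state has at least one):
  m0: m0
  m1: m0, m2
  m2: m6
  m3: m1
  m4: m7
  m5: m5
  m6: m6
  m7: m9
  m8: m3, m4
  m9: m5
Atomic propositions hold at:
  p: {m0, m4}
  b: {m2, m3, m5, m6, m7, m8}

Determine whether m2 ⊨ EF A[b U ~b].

No

Sat(~b) = {m0, m1, m4, m9}
A[b U ~b]: least fixpoint, start Z0 = Sat(~b) = {m0, m1, m4, m9}, add states in Sat(b) with every successor in Z. Z1 = {m0, m1, m3, m4, m7, m9}; Z2 = {m0, m1, m3, m4, m7, m8, m9}; fixed.
Sat(A[b U ~b]) = {m0, m1, m3, m4, m7, m8, m9}
EF A[b U ~b]: least fixpoint, start Z0 = {m0, m1, m3, m4, m7, m8, m9}, add states with some successor in Z. Already a fixed point.
Sat(EF A[b U ~b]) = {m0, m1, m3, m4, m7, m8, m9}
m2 ∉ Sat(EF A[b U ~b]) = {m0, m1, m3, m4, m7, m8, m9}, so the formula does not hold at m2.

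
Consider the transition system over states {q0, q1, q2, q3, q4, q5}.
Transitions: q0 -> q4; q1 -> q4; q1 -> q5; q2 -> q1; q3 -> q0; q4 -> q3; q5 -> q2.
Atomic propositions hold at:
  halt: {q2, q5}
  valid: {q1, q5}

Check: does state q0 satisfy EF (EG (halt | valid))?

No

Sat(halt | valid) = {q1, q2, q5}
EG (halt | valid): greatest fixpoint, start Z0 = {q1, q2, q5}, keep only states in Sat with some successor in Z. Already a fixed point.
Sat(EG (halt | valid)) = {q1, q2, q5}
EF (EG (halt | valid)): least fixpoint, start Z0 = {q1, q2, q5}, add states with some successor in Z. Already a fixed point.
Sat(EF (EG (halt | valid))) = {q1, q2, q5}
q0 ∉ Sat(EF (EG (halt | valid))) = {q1, q2, q5}, so the formula does not hold at q0.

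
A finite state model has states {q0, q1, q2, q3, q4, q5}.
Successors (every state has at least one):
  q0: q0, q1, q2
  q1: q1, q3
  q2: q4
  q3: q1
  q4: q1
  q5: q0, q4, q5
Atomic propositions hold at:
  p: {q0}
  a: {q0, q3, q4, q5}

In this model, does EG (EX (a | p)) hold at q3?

Sat(a | p) = {q0, q3, q4, q5}
Sat(EX (a | p)) = {s : some successor in {q0, q3, q4, q5}} = {q0, q1, q2, q5}
EG (EX (a | p)): greatest fixpoint, start Z0 = {q0, q1, q2, q5}, keep only states in Sat with some successor in Z. Z1 = {q0, q1, q5}; fixed.
Sat(EG (EX (a | p))) = {q0, q1, q5}
q3 ∉ Sat(EG (EX (a | p))) = {q0, q1, q5}, so the formula does not hold at q3.

No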